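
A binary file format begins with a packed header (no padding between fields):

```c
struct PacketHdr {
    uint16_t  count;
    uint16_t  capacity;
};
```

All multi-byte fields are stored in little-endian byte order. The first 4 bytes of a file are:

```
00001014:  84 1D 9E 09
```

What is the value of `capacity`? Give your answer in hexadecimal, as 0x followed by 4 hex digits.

0x099E

`capacity` follows `count` (2 bytes), so it starts at byte offset 2 and occupies 2 bytes.
Bytes at offsets 2..3: 9E 09.
In little-endian order the low byte comes first in memory.
Reassemble most-significant byte first: 09 9E → 0x099E.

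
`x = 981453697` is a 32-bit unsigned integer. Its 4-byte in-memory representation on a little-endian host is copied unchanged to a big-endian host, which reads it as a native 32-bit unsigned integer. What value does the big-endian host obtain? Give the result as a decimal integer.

981453697 in 32-bit hexadecimal is 0x3A7FCB81.
Stored little-endian, the bytes at ascending addresses are 81 CB 7F 3A.
Read back as big-endian, the last byte is least significant, giving 0x81CB7F3A.
0x81CB7F3A = 2177597242.

2177597242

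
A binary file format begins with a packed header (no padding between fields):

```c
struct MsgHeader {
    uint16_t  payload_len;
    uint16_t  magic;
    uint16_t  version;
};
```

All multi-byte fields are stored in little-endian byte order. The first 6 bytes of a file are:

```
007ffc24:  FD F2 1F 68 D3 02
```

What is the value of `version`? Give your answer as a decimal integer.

723

`version` follows `payload_len` (2 B), `magic` (2 B), so it starts at offset 2 + 2 = 4 and occupies 2 bytes.
Bytes at offsets 4..5: D3 02.
In little-endian order the low byte comes first in memory.
Reassemble most-significant byte first: 02 D3 → 0x02D3.
0x02D3 = 723.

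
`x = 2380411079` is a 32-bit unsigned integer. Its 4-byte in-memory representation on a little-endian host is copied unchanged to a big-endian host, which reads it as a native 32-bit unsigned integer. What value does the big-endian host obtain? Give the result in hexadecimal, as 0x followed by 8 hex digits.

2380411079 in 32-bit hexadecimal is 0x8DE230C7.
Stored little-endian, the bytes at ascending addresses are C7 30 E2 8D.
Read back as big-endian, the last byte is least significant, giving 0xC730E28D.

0xC730E28D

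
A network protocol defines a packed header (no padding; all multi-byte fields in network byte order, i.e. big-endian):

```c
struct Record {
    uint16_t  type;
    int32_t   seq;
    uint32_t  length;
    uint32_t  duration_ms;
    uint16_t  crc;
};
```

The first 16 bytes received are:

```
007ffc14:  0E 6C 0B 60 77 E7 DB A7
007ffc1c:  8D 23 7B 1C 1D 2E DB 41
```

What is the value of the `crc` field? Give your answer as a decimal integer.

`crc` follows `type` (2 B), `seq` (4 B), `length` (4 B), `duration_ms` (4 B), so it starts at offset 2 + 4 + 4 + 4 = 14 and occupies 2 bytes.
Bytes at offsets 14..15: DB 41.
Big-endian: lowest address holds the most-significant byte.
The bytes are already most-significant first: 0xDB41.
0xDB41 = 56129.

56129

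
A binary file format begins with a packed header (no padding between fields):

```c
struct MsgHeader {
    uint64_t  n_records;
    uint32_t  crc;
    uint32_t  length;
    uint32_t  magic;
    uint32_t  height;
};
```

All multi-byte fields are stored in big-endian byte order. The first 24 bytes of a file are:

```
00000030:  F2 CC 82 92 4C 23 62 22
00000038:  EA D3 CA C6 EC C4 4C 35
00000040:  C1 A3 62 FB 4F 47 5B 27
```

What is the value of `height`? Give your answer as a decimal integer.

1330076455

`height` follows `n_records` (8 B), `crc` (4 B), `length` (4 B), `magic` (4 B), so it starts at offset 8 + 4 + 4 + 4 = 20 and occupies 4 bytes.
Bytes at offsets 20..23: 4F 47 5B 27.
Big-endian: lowest address holds the most-significant byte.
The bytes are already most-significant first: 0x4F475B27.
0x4F475B27 = 1330076455.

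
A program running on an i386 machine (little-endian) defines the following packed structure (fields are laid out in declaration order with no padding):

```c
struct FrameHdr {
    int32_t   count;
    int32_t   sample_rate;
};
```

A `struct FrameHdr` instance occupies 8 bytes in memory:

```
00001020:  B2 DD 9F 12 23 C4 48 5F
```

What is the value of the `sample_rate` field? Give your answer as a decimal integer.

1598604323

`sample_rate` follows `count` (4 bytes), so it starts at byte offset 4 and occupies 4 bytes.
Bytes at offsets 4..7: 23 C4 48 5F.
Little-endian: lowest address holds the least-significant byte.
Reassemble most-significant byte first: 5F 48 C4 23 → 0x5F48C423.
0x5F48C423 = 1598604323.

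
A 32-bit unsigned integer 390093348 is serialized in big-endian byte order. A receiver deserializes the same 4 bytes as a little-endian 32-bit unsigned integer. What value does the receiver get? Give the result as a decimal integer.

609894423

390093348 in 32-bit hexadecimal is 0x17405A24.
Stored big-endian, the bytes at ascending addresses are 17 40 5A 24.
Read back as little-endian, the first byte is least significant, giving 0x245A4017.
0x245A4017 = 609894423.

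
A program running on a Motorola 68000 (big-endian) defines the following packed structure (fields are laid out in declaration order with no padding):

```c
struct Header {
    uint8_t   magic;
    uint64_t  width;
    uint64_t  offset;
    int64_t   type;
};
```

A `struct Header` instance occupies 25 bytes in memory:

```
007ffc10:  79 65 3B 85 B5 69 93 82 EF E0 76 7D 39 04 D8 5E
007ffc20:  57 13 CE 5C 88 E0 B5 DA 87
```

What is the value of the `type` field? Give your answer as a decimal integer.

1427179874878347911

`type` follows `magic` (1 B), `width` (8 B), `offset` (8 B), so it starts at offset 1 + 8 + 8 = 17 and occupies 8 bytes.
Bytes at offsets 17..24: 13 CE 5C 88 E0 B5 DA 87.
Big-endian stores the most-significant byte at the lowest address.
The bytes are already most-significant first: 0x13CE5C88E0B5DA87.
0x13CE5C88E0B5DA87 = 1427179874878347911.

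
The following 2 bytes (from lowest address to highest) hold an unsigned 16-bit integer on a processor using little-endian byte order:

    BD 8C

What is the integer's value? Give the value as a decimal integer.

Little-endian: lowest address holds the least-significant byte.
Reassemble most-significant byte first: 8C BD → 0x8CBD.
0x8CBD = 36029.

36029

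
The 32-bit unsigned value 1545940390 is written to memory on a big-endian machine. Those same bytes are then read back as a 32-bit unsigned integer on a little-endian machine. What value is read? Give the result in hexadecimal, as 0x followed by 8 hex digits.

0xA62D255C

1545940390 in 32-bit hexadecimal is 0x5C252DA6.
Stored big-endian, the bytes at ascending addresses are 5C 25 2D A6.
Read back as little-endian, the first byte is least significant, giving 0xA62D255C.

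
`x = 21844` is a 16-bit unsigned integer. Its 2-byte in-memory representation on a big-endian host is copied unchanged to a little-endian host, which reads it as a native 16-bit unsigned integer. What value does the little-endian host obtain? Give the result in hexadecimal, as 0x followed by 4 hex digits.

0x5455

21844 in 16-bit hexadecimal is 0x5554.
Stored big-endian, the bytes at ascending addresses are 55 54.
Read back as little-endian, the first byte is least significant, giving 0x5455.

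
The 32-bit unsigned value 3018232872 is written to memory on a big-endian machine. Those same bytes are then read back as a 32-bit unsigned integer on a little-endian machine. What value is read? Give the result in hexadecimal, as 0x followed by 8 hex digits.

3018232872 in 32-bit hexadecimal is 0xB3E69428.
Stored big-endian, the bytes at ascending addresses are B3 E6 94 28.
Read back as little-endian, the first byte is least significant, giving 0x2894E6B3.

0x2894E6B3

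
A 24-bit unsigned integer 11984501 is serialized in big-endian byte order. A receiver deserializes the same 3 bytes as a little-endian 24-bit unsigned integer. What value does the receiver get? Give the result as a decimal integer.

7724726

11984501 in 24-bit hexadecimal is 0xB6DE75.
Stored big-endian, the bytes at ascending addresses are B6 DE 75.
Read back as little-endian, the first byte is least significant, giving 0x75DEB6.
0x75DEB6 = 7724726.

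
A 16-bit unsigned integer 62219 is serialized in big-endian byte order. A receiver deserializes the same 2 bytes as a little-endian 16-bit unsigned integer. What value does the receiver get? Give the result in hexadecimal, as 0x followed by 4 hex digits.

62219 in 16-bit hexadecimal is 0xF30B.
Stored big-endian, the bytes at ascending addresses are F3 0B.
Read back as little-endian, the first byte is least significant, giving 0x0BF3.

0x0BF3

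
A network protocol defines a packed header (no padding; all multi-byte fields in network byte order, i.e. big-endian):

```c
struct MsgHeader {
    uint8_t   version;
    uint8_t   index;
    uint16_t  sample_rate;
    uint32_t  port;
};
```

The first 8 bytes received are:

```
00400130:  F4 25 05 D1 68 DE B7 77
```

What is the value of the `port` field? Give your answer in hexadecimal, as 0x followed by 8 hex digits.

`port` follows `version` (1 B), `index` (1 B), `sample_rate` (2 B), so it starts at offset 1 + 1 + 2 = 4 and occupies 4 bytes.
Bytes at offsets 4..7: 68 DE B7 77.
Big-endian: lowest address holds the most-significant byte.
The bytes are already most-significant first: 0x68DEB777.

0x68DEB777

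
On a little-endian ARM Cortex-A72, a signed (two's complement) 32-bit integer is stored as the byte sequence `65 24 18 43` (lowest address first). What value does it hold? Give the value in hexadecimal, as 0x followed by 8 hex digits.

Little-endian stores the least-significant byte at the lowest address.
Reassemble most-significant byte first: 43 18 24 65 → 0x43182465.

0x43182465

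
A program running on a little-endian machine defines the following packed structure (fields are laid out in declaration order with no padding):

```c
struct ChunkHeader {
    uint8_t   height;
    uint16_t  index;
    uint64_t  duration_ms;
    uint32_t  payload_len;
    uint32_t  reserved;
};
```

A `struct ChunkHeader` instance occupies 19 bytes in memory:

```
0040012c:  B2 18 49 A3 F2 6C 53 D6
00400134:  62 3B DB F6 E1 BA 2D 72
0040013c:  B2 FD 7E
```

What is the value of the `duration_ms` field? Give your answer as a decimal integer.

15797328790594319011

`duration_ms` follows `height` (1 B), `index` (2 B), so it starts at offset 1 + 2 = 3 and occupies 8 bytes.
Bytes at offsets 3..10: A3 F2 6C 53 D6 62 3B DB.
In little-endian order the low byte comes first in memory.
Reassemble most-significant byte first: DB 3B 62 D6 53 6C F2 A3 → 0xDB3B62D6536CF2A3.
0xDB3B62D6536CF2A3 = 15797328790594319011.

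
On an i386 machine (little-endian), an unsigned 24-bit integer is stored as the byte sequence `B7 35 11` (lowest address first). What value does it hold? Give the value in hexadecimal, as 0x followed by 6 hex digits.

0x1135B7

In little-endian order the low byte comes first in memory.
Reassemble most-significant byte first: 11 35 B7 → 0x1135B7.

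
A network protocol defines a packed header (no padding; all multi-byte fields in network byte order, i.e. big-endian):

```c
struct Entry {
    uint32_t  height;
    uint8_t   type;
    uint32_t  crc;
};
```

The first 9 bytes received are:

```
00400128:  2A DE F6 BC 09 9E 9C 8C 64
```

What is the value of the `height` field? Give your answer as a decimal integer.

`height` is the first field, at byte offset 0, occupying 4 bytes.
Bytes at offsets 0..3: 2A DE F6 BC.
Big-endian stores the most-significant byte at the lowest address.
The bytes are already most-significant first: 0x2ADEF6BC.
0x2ADEF6BC = 719255228.

719255228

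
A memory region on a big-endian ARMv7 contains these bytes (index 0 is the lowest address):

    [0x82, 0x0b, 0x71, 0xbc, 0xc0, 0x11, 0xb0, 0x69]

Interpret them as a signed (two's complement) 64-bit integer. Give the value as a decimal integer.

Big-endian: lowest address holds the most-significant byte.
The bytes are already most-significant first: 0x820B71BCC011B069.
Top bit is set, so as a signed 64-bit value this is 0x820B71BCC011B069 − 2^64 = -9076035568544927639.

-9076035568544927639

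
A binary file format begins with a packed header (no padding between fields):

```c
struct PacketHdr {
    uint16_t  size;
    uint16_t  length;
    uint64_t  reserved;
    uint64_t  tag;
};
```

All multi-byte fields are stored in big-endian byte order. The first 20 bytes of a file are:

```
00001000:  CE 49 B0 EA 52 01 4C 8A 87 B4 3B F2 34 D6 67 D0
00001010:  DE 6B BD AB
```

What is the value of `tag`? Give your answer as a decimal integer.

3807344681770794411

`tag` follows `size` (2 B), `length` (2 B), `reserved` (8 B), so it starts at offset 2 + 2 + 8 = 12 and occupies 8 bytes.
Bytes at offsets 12..19: 34 D6 67 D0 DE 6B BD AB.
Big-endian stores the most-significant byte at the lowest address.
The bytes are already most-significant first: 0x34D667D0DE6BBDAB.
0x34D667D0DE6BBDAB = 3807344681770794411.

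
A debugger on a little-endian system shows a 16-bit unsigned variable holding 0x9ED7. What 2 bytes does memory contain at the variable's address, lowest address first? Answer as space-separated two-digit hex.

D7 9E

Split into bytes (most-significant first): 9E D7.
In little-endian order the low byte comes first in memory.
So at ascending addresses the bytes are D7 9E.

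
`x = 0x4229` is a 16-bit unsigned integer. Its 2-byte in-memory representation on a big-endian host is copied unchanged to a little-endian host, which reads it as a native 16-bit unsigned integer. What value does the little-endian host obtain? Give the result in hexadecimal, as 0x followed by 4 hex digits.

Stored big-endian, the bytes at ascending addresses are 42 29.
Read back as little-endian, the first byte is least significant, giving 0x2942.

0x2942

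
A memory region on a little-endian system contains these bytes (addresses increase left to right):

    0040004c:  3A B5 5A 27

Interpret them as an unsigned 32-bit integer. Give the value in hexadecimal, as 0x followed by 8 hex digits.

Little-endian: lowest address holds the least-significant byte.
Reassemble most-significant byte first: 27 5A B5 3A → 0x275AB53A.

0x275AB53A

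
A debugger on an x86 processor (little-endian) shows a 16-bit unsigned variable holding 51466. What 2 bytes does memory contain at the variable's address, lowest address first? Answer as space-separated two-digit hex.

0A C9

51466 in hexadecimal, padded to 16 bits, is 0xC90A.
Split into bytes (most-significant first): C9 0A.
In little-endian order the low byte comes first in memory.
So at ascending addresses the bytes are 0A C9.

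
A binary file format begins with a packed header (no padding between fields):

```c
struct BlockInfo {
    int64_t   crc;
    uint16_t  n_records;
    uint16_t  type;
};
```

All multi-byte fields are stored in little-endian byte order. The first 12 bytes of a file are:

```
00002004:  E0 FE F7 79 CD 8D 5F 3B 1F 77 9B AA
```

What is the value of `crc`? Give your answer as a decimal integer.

4278294084679368416

`crc` is the first field, at byte offset 0, occupying 8 bytes.
Bytes at offsets 0..7: E0 FE F7 79 CD 8D 5F 3B.
Little-endian: lowest address holds the least-significant byte.
Reassemble most-significant byte first: 3B 5F 8D CD 79 F7 FE E0 → 0x3B5F8DCD79F7FEE0.
0x3B5F8DCD79F7FEE0 = 4278294084679368416.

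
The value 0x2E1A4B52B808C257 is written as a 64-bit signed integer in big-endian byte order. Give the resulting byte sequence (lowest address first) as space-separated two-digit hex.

2E 1A 4B 52 B8 08 C2 57

Split into bytes (most-significant first): 2E 1A 4B 52 B8 08 C2 57.
In big-endian order the high byte comes first in memory.
So the memory order matches the most-significant-first order: 2E 1A 4B 52 B8 08 C2 57.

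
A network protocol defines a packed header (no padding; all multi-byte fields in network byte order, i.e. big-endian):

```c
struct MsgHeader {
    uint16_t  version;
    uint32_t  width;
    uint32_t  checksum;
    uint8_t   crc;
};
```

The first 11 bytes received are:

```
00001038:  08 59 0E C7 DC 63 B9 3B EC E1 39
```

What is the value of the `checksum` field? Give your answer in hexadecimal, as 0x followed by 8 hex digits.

`checksum` follows `version` (2 B), `width` (4 B), so it starts at offset 2 + 4 = 6 and occupies 4 bytes.
Bytes at offsets 6..9: B9 3B EC E1.
Big-endian stores the most-significant byte at the lowest address.
The bytes are already most-significant first: 0xB93BECE1.

0xB93BECE1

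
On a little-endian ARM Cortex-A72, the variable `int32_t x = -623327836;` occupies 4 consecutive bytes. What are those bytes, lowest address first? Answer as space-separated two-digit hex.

Two's complement of -623327836 in 32 bits: 623327836 = 0x25273A5C; invert → 0xDAD8C5A3; add 1 → 0xDAD8C5A4.
Split into bytes (most-significant first): DA D8 C5 A4.
In little-endian order the low byte comes first in memory.
So at ascending addresses the bytes are A4 C5 D8 DA.

A4 C5 D8 DA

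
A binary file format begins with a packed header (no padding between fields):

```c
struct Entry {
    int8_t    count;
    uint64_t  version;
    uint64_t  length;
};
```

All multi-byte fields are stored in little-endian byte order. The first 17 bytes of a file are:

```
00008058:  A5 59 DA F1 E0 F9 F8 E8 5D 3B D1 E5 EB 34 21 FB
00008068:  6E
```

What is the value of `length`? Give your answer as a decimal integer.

7997022074506170683

`length` follows `count` (1 B), `version` (8 B), so it starts at offset 1 + 8 = 9 and occupies 8 bytes.
Bytes at offsets 9..16: 3B D1 E5 EB 34 21 FB 6E.
In little-endian order the low byte comes first in memory.
Reassemble most-significant byte first: 6E FB 21 34 EB E5 D1 3B → 0x6EFB2134EBE5D13B.
0x6EFB2134EBE5D13B = 7997022074506170683.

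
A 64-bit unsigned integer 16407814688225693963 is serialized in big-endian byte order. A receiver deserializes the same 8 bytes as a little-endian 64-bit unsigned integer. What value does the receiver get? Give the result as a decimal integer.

797455788510852323

16407814688225693963 in 64-bit hexadecimal is 0xE3B44486D021110B.
Stored big-endian, the bytes at ascending addresses are E3 B4 44 86 D0 21 11 0B.
Read back as little-endian, the first byte is least significant, giving 0x0B1121D08644B4E3.
0x0B1121D08644B4E3 = 797455788510852323.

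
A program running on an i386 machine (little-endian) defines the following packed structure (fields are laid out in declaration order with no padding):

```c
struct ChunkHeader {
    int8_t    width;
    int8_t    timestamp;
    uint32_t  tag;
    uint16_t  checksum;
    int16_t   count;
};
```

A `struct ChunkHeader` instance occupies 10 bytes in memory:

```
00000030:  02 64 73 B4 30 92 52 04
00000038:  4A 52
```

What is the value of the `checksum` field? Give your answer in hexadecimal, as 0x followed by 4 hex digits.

0x0452

`checksum` follows `width` (1 B), `timestamp` (1 B), `tag` (4 B), so it starts at offset 1 + 1 + 4 = 6 and occupies 2 bytes.
Bytes at offsets 6..7: 52 04.
Little-endian stores the least-significant byte at the lowest address.
Reassemble most-significant byte first: 04 52 → 0x0452.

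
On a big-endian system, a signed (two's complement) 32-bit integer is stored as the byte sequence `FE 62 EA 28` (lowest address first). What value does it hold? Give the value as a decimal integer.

-27071960

In big-endian order the high byte comes first in memory.
The bytes are already most-significant first: 0xFE62EA28.
Top bit is set, so as a signed 32-bit value this is 0xFE62EA28 − 2^32 = -27071960.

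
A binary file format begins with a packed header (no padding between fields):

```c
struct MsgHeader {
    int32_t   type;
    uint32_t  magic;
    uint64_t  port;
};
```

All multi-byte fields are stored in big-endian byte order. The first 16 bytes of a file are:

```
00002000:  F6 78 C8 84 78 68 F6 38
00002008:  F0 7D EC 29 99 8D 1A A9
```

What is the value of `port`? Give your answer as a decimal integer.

17329266604605512361

`port` follows `type` (4 B), `magic` (4 B), so it starts at offset 4 + 4 = 8 and occupies 8 bytes.
Bytes at offsets 8..15: F0 7D EC 29 99 8D 1A A9.
In big-endian order the high byte comes first in memory.
The bytes are already most-significant first: 0xF07DEC29998D1AA9.
0xF07DEC29998D1AA9 = 17329266604605512361.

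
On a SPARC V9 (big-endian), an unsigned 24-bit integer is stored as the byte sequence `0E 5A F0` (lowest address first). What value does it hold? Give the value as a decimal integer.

Big-endian stores the most-significant byte at the lowest address.
The bytes are already most-significant first: 0x0E5AF0.
0x0E5AF0 = 940784.

940784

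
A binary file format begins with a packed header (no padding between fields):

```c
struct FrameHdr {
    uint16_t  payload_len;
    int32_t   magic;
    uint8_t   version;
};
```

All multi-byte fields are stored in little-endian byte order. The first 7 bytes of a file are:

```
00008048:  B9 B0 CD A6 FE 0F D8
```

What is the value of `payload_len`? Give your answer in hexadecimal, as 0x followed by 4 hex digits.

0xB0B9

`payload_len` is the first field, at byte offset 0, occupying 2 bytes.
Bytes at offsets 0..1: B9 B0.
Little-endian stores the least-significant byte at the lowest address.
Reassemble most-significant byte first: B0 B9 → 0xB0B9.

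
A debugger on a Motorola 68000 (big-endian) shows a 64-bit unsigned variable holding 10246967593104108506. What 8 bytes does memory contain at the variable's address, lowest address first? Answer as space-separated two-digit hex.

8E 34 8A BC 33 E8 EB DA

10246967593104108506 in hexadecimal, padded to 64 bits, is 0x8E348ABC33E8EBDA.
Split into bytes (most-significant first): 8E 34 8A BC 33 E8 EB DA.
In big-endian order the high byte comes first in memory.
So the memory order matches the most-significant-first order: 8E 34 8A BC 33 E8 EB DA.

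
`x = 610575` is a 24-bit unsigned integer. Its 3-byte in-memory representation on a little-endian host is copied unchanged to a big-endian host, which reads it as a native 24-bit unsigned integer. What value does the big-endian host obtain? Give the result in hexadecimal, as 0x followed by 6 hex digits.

610575 in 24-bit hexadecimal is 0x09510F.
Stored little-endian, the bytes at ascending addresses are 0F 51 09.
Read back as big-endian, the last byte is least significant, giving 0x0F5109.

0x0F5109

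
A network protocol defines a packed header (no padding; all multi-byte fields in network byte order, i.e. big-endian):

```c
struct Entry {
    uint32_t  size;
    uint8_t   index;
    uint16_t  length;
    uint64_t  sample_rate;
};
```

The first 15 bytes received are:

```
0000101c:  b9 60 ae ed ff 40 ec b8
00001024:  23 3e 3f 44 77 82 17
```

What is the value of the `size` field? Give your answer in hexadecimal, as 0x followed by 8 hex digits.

`size` is the first field, at byte offset 0, occupying 4 bytes.
Bytes at offsets 0..3: B9 60 AE ED.
Big-endian: lowest address holds the most-significant byte.
The bytes are already most-significant first: 0xB960AEED.

0xB960AEED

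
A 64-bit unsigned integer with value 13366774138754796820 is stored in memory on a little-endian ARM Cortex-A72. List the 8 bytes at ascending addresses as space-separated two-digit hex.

14 8D 5B 4D 42 52 80 B9

13366774138754796820 in hexadecimal, padded to 64 bits, is 0xB98052424D5B8D14.
Split into bytes (most-significant first): B9 80 52 42 4D 5B 8D 14.
Little-endian: lowest address holds the least-significant byte.
So at ascending addresses the bytes are 14 8D 5B 4D 42 52 80 B9.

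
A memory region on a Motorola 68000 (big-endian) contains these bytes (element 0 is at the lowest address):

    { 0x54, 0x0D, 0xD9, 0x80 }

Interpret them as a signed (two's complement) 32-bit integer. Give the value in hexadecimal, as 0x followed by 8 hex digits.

Big-endian stores the most-significant byte at the lowest address.
The bytes are already most-significant first: 0x540DD980.

0x540DD980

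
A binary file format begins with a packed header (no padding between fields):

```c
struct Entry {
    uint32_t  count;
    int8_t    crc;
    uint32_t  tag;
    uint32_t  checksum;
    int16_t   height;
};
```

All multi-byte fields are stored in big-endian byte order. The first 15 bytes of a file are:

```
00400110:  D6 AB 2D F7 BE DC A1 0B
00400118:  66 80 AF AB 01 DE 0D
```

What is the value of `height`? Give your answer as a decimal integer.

`height` follows `count` (4 B), `crc` (1 B), `tag` (4 B), `checksum` (4 B), so it starts at offset 4 + 1 + 4 + 4 = 13 and occupies 2 bytes.
Bytes at offsets 13..14: DE 0D.
In big-endian order the high byte comes first in memory.
The bytes are already most-significant first: 0xDE0D.
Top bit is set, so as a signed 16-bit value this is 0xDE0D − 2^16 = -8691.

-8691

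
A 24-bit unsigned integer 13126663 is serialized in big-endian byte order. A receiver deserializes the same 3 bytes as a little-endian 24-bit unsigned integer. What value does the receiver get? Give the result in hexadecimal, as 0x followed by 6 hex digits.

13126663 in 24-bit hexadecimal is 0xC84C07.
Stored big-endian, the bytes at ascending addresses are C8 4C 07.
Read back as little-endian, the first byte is least significant, giving 0x074CC8.

0x074CC8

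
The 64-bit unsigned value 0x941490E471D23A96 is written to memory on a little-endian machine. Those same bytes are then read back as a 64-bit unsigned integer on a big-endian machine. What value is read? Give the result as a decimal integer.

10825196040946193556

Stored little-endian, the bytes at ascending addresses are 96 3A D2 71 E4 90 14 94.
Read back as big-endian, the last byte is least significant, giving 0x963AD271E4901494.
0x963AD271E4901494 = 10825196040946193556.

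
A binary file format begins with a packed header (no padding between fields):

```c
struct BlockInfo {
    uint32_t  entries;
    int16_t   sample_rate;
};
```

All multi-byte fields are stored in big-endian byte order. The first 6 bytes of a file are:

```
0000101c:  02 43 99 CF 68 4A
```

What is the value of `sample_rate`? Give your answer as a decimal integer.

26698

`sample_rate` follows `entries` (4 bytes), so it starts at byte offset 4 and occupies 2 bytes.
Bytes at offsets 4..5: 68 4A.
In big-endian order the high byte comes first in memory.
The bytes are already most-significant first: 0x684A.
0x684A = 26698.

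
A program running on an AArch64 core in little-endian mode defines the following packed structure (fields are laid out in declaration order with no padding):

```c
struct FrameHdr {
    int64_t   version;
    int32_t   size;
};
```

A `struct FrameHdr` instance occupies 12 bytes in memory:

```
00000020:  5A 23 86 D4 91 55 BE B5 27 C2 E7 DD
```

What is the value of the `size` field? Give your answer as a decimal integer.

`size` follows `version` (8 bytes), so it starts at byte offset 8 and occupies 4 bytes.
Bytes at offsets 8..11: 27 C2 E7 DD.
Little-endian stores the least-significant byte at the lowest address.
Reassemble most-significant byte first: DD E7 C2 27 → 0xDDE7C227.
Top bit is set, so as a signed 32-bit value this is 0xDDE7C227 − 2^32 = -572014041.

-572014041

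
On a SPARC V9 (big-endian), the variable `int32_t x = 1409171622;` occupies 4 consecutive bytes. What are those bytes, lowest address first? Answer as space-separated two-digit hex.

53 FE 40 A6

1409171622 in hexadecimal, padded to 32 bits, is 0x53FE40A6.
Split into bytes (most-significant first): 53 FE 40 A6.
Big-endian: lowest address holds the most-significant byte.
So the memory order matches the most-significant-first order: 53 FE 40 A6.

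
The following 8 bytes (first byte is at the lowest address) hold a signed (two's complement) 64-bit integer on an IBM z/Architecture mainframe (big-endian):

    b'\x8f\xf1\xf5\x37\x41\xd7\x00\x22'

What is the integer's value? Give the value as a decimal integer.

Big-endian stores the most-significant byte at the lowest address.
The bytes are already most-significant first: 0x8FF1F53741D70022.
Top bit is set, so as a signed 64-bit value this is 0x8FF1F53741D70022 − 2^64 = -8074403039221972958.

-8074403039221972958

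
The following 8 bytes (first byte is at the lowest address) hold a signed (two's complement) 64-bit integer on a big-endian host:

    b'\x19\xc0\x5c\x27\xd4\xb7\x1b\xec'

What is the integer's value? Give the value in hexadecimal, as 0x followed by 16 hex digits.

0x19C05C27D4B71BEC

Big-endian stores the most-significant byte at the lowest address.
The bytes are already most-significant first: 0x19C05C27D4B71BEC.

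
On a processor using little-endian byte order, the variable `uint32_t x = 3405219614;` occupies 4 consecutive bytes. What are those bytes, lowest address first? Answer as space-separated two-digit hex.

3405219614 in hexadecimal, padded to 32 bits, is 0xCAF7871E.
Split into bytes (most-significant first): CA F7 87 1E.
In little-endian order the low byte comes first in memory.
So at ascending addresses the bytes are 1E 87 F7 CA.

1E 87 F7 CA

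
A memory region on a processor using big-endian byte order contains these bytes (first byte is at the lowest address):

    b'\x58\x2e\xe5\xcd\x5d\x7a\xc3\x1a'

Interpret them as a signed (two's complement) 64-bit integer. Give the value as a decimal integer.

Big-endian stores the most-significant byte at the lowest address.
The bytes are already most-significant first: 0x582EE5CD5D7AC31A.
0x582EE5CD5D7AC31A = 6354268794465731354.

6354268794465731354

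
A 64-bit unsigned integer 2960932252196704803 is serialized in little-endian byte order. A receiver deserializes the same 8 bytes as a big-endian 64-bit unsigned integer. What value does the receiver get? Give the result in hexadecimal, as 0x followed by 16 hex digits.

2960932252196704803 in 64-bit hexadecimal is 0x29175832182E9223.
Stored little-endian, the bytes at ascending addresses are 23 92 2E 18 32 58 17 29.
Read back as big-endian, the last byte is least significant, giving 0x23922E1832581729.

0x23922E1832581729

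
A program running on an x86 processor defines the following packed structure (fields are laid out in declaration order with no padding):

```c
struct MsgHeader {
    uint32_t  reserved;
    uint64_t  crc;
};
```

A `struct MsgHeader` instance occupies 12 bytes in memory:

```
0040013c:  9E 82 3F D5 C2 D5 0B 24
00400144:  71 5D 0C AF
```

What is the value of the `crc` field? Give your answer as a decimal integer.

`crc` follows `reserved` (4 bytes), so it starts at byte offset 4 and occupies 8 bytes.
Bytes at offsets 4..11: C2 D5 0B 24 71 5D 0C AF.
In little-endian order the low byte comes first in memory.
Reassemble most-significant byte first: AF 0C 5D 71 24 0B D5 C2 → 0xAF0C5D71240BD5C2.
0xAF0C5D71240BD5C2 = 12613559396875359682.

12613559396875359682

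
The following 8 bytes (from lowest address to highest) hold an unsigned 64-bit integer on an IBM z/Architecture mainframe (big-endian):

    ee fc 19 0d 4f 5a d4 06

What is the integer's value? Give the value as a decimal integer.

Big-endian: lowest address holds the most-significant byte.
The bytes are already most-significant first: 0xEEFC190D4F5AD406.
0xEEFC190D4F5AD406 = 17220666620114555910.

17220666620114555910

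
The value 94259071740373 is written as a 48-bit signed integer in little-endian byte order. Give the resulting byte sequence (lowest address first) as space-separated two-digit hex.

94259071740373 in hexadecimal, padded to 48 bits, is 0x55BA667CE9D5.
Split into bytes (most-significant first): 55 BA 66 7C E9 D5.
Little-endian: lowest address holds the least-significant byte.
So at ascending addresses the bytes are D5 E9 7C 66 BA 55.

D5 E9 7C 66 BA 55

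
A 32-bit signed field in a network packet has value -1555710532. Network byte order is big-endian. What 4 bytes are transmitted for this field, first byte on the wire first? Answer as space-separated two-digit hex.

A3 45 BD BC

Two's complement of -1555710532 in 32 bits: 1555710532 = 0x5CBA4244; invert → 0xA345BDBB; add 1 → 0xA345BDBC.
Split into bytes (most-significant first): A3 45 BD BC.
Big-endian: lowest address holds the most-significant byte.
So the memory order matches the most-significant-first order: A3 45 BD BC.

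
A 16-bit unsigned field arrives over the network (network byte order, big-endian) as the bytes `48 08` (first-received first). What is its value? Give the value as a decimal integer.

18440

Big-endian: lowest address holds the most-significant byte.
The bytes are already most-significant first: 0x4808.
0x4808 = 18440.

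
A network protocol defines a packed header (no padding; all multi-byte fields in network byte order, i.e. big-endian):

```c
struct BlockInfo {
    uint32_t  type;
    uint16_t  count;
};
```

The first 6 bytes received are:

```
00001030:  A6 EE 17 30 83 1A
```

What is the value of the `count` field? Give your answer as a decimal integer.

33562

`count` follows `type` (4 bytes), so it starts at byte offset 4 and occupies 2 bytes.
Bytes at offsets 4..5: 83 1A.
In big-endian order the high byte comes first in memory.
The bytes are already most-significant first: 0x831A.
0x831A = 33562.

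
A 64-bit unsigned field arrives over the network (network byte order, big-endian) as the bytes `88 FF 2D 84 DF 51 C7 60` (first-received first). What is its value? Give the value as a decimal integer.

9871658956925028192

Big-endian: lowest address holds the most-significant byte.
The bytes are already most-significant first: 0x88FF2D84DF51C760.
0x88FF2D84DF51C760 = 9871658956925028192.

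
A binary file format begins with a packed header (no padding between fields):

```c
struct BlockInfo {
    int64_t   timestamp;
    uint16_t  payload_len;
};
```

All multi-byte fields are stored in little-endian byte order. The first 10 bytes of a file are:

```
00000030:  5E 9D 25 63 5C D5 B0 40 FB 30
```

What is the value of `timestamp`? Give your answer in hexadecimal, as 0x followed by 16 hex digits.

`timestamp` is the first field, at byte offset 0, occupying 8 bytes.
Bytes at offsets 0..7: 5E 9D 25 63 5C D5 B0 40.
Little-endian: lowest address holds the least-significant byte.
Reassemble most-significant byte first: 40 B0 D5 5C 63 25 9D 5E → 0x40B0D55C63259D5E.

0x40B0D55C63259D5E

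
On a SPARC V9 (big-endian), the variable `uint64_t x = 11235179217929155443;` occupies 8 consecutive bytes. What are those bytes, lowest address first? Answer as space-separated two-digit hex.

11235179217929155443 in hexadecimal, padded to 64 bits, is 0x9BEB5FF8E084B373.
Split into bytes (most-significant first): 9B EB 5F F8 E0 84 B3 73.
In big-endian order the high byte comes first in memory.
So the memory order matches the most-significant-first order: 9B EB 5F F8 E0 84 B3 73.

9B EB 5F F8 E0 84 B3 73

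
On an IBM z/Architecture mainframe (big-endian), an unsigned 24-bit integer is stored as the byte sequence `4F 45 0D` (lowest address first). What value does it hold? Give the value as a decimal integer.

Big-endian stores the most-significant byte at the lowest address.
The bytes are already most-significant first: 0x4F450D.
0x4F450D = 5195021.

5195021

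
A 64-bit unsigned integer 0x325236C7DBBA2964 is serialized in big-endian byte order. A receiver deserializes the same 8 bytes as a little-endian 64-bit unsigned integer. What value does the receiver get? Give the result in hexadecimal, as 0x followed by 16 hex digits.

Stored big-endian, the bytes at ascending addresses are 32 52 36 C7 DB BA 29 64.
Read back as little-endian, the first byte is least significant, giving 0x6429BADBC7365232.

0x6429BADBC7365232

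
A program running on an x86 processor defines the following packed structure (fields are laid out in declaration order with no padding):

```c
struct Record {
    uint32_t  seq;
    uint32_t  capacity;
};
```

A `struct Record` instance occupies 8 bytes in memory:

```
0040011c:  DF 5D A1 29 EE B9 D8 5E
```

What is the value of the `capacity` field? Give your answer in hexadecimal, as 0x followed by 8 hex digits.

`capacity` follows `seq` (4 bytes), so it starts at byte offset 4 and occupies 4 bytes.
Bytes at offsets 4..7: EE B9 D8 5E.
Little-endian: lowest address holds the least-significant byte.
Reassemble most-significant byte first: 5E D8 B9 EE → 0x5ED8B9EE.

0x5ED8B9EE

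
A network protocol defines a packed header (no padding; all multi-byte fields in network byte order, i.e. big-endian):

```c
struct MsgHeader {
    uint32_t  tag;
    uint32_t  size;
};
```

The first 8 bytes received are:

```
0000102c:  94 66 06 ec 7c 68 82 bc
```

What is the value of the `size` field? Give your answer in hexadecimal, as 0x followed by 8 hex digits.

0x7C6882BC

`size` follows `tag` (4 bytes), so it starts at byte offset 4 and occupies 4 bytes.
Bytes at offsets 4..7: 7C 68 82 BC.
Big-endian stores the most-significant byte at the lowest address.
The bytes are already most-significant first: 0x7C6882BC.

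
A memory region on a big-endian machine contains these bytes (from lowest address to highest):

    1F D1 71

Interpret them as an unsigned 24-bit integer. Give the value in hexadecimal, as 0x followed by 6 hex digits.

Big-endian stores the most-significant byte at the lowest address.
The bytes are already most-significant first: 0x1FD171.

0x1FD171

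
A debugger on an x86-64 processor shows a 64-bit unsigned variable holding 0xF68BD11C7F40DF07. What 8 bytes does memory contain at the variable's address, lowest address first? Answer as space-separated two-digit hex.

Split into bytes (most-significant first): F6 8B D1 1C 7F 40 DF 07.
In little-endian order the low byte comes first in memory.
So at ascending addresses the bytes are 07 DF 40 7F 1C D1 8B F6.

07 DF 40 7F 1C D1 8B F6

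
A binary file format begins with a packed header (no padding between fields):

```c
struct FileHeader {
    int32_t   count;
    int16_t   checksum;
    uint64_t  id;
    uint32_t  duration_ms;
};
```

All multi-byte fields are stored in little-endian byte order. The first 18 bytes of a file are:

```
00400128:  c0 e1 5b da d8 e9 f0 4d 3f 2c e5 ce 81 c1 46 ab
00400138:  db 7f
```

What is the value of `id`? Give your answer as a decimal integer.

`id` follows `count` (4 B), `checksum` (2 B), so it starts at offset 4 + 2 = 6 and occupies 8 bytes.
Bytes at offsets 6..13: F0 4D 3F 2C E5 CE 81 C1.
In little-endian order the low byte comes first in memory.
Reassemble most-significant byte first: C1 81 CE E5 2C 3F 4D F0 → 0xC181CEE52C3F4DF0.
0xC181CEE52C3F4DF0 = 13943653405000945136.

13943653405000945136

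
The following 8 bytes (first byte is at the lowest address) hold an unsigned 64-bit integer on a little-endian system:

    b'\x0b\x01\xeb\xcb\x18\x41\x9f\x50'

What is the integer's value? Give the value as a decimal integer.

5809433619087425803

Little-endian: lowest address holds the least-significant byte.
Reassemble most-significant byte first: 50 9F 41 18 CB EB 01 0B → 0x509F4118CBEB010B.
0x509F4118CBEB010B = 5809433619087425803.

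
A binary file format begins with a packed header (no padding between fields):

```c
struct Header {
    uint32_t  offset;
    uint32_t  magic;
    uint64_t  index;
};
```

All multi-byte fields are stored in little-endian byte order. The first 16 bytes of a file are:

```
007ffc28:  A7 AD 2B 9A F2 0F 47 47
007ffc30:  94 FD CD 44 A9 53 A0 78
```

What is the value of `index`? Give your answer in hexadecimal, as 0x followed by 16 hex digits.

0x78A053A944CDFD94

`index` follows `offset` (4 B), `magic` (4 B), so it starts at offset 4 + 4 = 8 and occupies 8 bytes.
Bytes at offsets 8..15: 94 FD CD 44 A9 53 A0 78.
Little-endian: lowest address holds the least-significant byte.
Reassemble most-significant byte first: 78 A0 53 A9 44 CD FD 94 → 0x78A053A944CDFD94.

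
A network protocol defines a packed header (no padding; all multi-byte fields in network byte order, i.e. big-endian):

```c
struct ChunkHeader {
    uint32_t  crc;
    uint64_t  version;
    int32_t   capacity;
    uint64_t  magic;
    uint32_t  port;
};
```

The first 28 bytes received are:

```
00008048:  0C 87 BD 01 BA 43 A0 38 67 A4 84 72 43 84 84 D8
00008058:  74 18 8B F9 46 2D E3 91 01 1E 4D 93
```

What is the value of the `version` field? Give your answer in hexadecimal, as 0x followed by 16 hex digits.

`version` follows `crc` (4 bytes), so it starts at byte offset 4 and occupies 8 bytes.
Bytes at offsets 4..11: BA 43 A0 38 67 A4 84 72.
Big-endian stores the most-significant byte at the lowest address.
The bytes are already most-significant first: 0xBA43A03867A48472.

0xBA43A03867A48472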